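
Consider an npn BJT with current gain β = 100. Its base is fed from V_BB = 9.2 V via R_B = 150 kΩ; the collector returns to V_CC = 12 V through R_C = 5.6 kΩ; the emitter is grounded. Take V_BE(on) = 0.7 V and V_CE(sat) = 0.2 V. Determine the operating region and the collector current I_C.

saturation; I_C ≈ 2.1 mA

Assume active: I_B = (9.2 − 0.7)/150 = 0.0567 mA, giving I_C = β·I_B = 5.67 mA.
But then V_CE = 12 − 5.67×5.6 = -19.7 V < V_CE(sat) = 0.2 V — impossible in the active region.
So the transistor is saturated. With V_CE = 0.2 V, I_C = (V_CC − 0.2)/R_C = 11.8/5.6 = 2.11 mA.
Check: β·I_B = 5.67 mA > I_C = 2.11 mA, confirming saturation.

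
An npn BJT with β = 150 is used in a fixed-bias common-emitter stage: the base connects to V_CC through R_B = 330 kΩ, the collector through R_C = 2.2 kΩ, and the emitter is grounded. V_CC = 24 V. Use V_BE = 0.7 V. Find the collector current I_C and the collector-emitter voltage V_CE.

I_C ≈ 11 mA, V_CE ≈ 0.7 V

Base loop: V_CC = I_B·R_B + V_BE, so I_B = (24 − 0.7)/330 kΩ = 0.0706 mA.
In the active region I_C = β·I_B = 150 × 0.0706 = 10.6 mA.
Collector loop: V_CE = V_CC − I_C·R_C = 24 − 10.6×2.2 = 0.7 V.
Since V_CE = 0.7 V > V_CE(sat) ≈ 0.2 V, the transistor is in the active region as assumed.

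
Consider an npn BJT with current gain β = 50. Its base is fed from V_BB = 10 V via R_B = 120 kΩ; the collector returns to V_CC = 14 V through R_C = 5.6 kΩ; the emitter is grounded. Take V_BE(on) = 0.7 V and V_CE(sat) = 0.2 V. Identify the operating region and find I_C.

Assume active: I_B = (10 − 0.7)/120 = 0.0775 mA, giving I_C = β·I_B = 3.88 mA.
But then V_CE = 14 − 3.88×5.6 = -7.7 V < V_CE(sat) = 0.2 V — impossible in the active region.
So the transistor is saturated. With V_CE = 0.2 V, I_C = (V_CC − 0.2)/R_C = 13.8/5.6 = 2.46 mA.
Check: β·I_B = 3.88 mA > I_C = 2.46 mA, confirming saturation.

saturation; I_C ≈ 2.5 mA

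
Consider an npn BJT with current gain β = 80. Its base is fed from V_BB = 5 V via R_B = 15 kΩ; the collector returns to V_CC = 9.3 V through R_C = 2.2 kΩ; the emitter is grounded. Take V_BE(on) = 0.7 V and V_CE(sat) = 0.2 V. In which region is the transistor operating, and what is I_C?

saturation; I_C ≈ 4.1 mA

Assume active: I_B = (5 − 0.7)/15 = 0.287 mA, giving I_C = β·I_B = 22.9 mA.
But then V_CE = 9.3 − 22.9×2.2 = -41.2 V < V_CE(sat) = 0.2 V — impossible in the active region.
So the transistor is saturated. With V_CE = 0.2 V, I_C = (V_CC − 0.2)/R_C = 9.1/2.2 = 4.14 mA.
Check: β·I_B = 22.9 mA > I_C = 4.14 mA, confirming saturation.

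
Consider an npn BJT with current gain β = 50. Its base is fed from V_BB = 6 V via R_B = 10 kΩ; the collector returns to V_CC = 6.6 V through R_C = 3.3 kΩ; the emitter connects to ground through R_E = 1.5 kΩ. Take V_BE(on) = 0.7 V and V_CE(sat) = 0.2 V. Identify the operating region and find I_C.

Assume active: I_B = (6 − 0.7)/(10 + 51×1.5) = 0.0613 mA, I_C = β·I_B = 3.06 mA.
Then V_CE = 6.6 − 3.06×3.3 − 3.12×1.5 = -8.2 V < 0.2 V — the active assumption fails.
Re-solve with V_CE = 0.2 V. KCL at the emitter: V_E/R_E = (V_BB−0.7−V_E)/R_B + (V_CC−0.2−V_E)/R_C, giving V_E = 2.31 V.
I_C = (V_CC − 0.2 − V_E)/R_C = (6.4 − 2.31)/3.3 = 1.24 mA.
Check: I_B = (5.3 − 2.31)/10 = 0.299 mA, and β·I_B = 15 mA > I_C, confirming saturation.

saturation; I_C ≈ 1.2 mA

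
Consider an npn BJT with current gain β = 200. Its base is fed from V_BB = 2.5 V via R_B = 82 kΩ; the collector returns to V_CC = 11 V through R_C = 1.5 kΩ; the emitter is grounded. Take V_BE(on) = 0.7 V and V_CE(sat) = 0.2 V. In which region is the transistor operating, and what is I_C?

active; I_C ≈ 4.4 mA

Assume active. Base-emitter loop: I_B = (V_BB − V_BE)/R_B = (2.5 − 0.7)/82 = 0.022 mA.
I_C = β·I_B = 200×0.022 = 4.39 mA.
V_CE = V_CC − I_C·R_C = 11 − 4.39×1.5 = 4.41 V > V_CE(sat), so the active-region assumption holds.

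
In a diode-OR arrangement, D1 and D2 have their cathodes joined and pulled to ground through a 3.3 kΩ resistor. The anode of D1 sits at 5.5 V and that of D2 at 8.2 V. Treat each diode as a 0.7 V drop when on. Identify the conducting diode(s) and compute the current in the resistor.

Only D2 conducts; I_R ≈ 2.3 mA

Assume both conduct. Then node N would need to be at both 5.5−0.7 = 4.8 V and 8.2−0.7 = 7.5 V, which is impossible.
Assume only D2 conducts: V_N = 8.2 − 0.7 = 7.5 V, so I_R = 7.5/3.3 = 2.27 mA.
Check D1: its anode-to-cathode voltage is 5.5 − 7.5 = -2 V < 0.7 V, so it is off. The assumption is consistent.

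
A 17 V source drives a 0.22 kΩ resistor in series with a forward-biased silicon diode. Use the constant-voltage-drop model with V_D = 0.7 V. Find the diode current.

KVL around the loop: 17 = V_D + I·R = 0.7 + I × 0.22 kΩ.
So I = (17 − 0.7) / 0.22 kΩ = 16.3 / 0.22 = 74.1 mA.

I ≈ 74 mA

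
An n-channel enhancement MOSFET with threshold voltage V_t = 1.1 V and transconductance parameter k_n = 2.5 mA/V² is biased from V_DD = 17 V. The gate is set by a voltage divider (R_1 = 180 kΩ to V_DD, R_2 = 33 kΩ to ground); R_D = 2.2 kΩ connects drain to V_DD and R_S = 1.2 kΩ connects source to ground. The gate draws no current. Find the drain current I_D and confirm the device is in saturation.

I_D ≈ 0.67 mA

V_G = V_DD·R_2/(R_1+R_2) = 17×33/213 = 2.63 V.
Assume saturation: I_D = (k_n/2)(V_GS − V_t)² with V_GS = V_G − I_D·R_S = 2.63 − 1.2·I_D.
Substituting gives 1.8·I_D² − 5.6·I_D + 2.94 = 0, with roots I_D = 0.669 or 2.44 mA.
The root I_D = 2.44 mA gives V_GS = -0.298 V ≤ V_t, so take I_D = 0.669 mA.
Then V_GS = 1.83 V and V_DS = V_DD − I_D(R_D+R_S) = 17 − 0.669×3.4 = 14.7 V.
Saturation requires V_DS ≥ V_GS − V_t = 0.731 V; 14.7 ≥ 0.731 ✓.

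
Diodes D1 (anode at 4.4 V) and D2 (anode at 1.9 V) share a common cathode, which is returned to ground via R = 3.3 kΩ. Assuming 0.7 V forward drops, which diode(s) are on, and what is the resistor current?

Only D1 conducts; I_R ≈ 1.1 mA

Assume both conduct. Then node N would need to be at both 4.4−0.7 = 3.7 V and 1.9−0.7 = 1.2 V, which is impossible.
Assume only D1 conducts: V_N = 4.4 − 0.7 = 3.7 V, so I_R = 3.7/3.3 = 1.12 mA.
Check D2: its anode-to-cathode voltage is 1.9 − 3.7 = -1.8 V < 0.7 V, so it is off. The assumption is consistent.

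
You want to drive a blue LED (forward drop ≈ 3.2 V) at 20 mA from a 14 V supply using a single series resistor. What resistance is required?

R ≈ 0.54 kΩ

The resistor drops V_S − V_D = 14 − 3.2 = 10.8 V at 20 mA.
R = 10.8 V / 20 mA = 0.54 kΩ.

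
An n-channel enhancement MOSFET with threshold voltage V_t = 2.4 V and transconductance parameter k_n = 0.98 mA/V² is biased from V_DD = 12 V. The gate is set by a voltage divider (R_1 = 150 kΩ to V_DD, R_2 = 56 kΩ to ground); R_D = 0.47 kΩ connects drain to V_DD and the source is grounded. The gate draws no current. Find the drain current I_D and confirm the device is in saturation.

V_G = V_DD·R_2/(R_1+R_2) = 12×56/206 = 3.26 V. With the source grounded, V_GS = V_G = 3.26 V.
Assume saturation: I_D = (k_n/2)(V_GS − V_t)² = (0.98/2)×(3.26 − 2.4)² = 0.49×0.862² = 0.364 mA.
V_DS = V_DD − I_D·R_D = 12 − 0.364×0.47 = 11.8 V.
Saturation requires V_DS ≥ V_GS − V_t = 0.862 V; 11.8 ≥ 0.862 ✓.

I_D ≈ 0.36 mA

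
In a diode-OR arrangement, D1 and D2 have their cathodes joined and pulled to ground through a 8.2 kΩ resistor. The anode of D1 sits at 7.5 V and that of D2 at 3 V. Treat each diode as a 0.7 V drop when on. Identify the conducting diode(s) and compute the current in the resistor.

Assume both conduct. Then node N would need to be at both 7.5−0.7 = 6.8 V and 3−0.7 = 2.3 V, which is impossible.
Assume only D1 conducts: V_N = 7.5 − 0.7 = 6.8 V, so I_R = 6.8/8.2 = 0.829 mA.
Check D2: its anode-to-cathode voltage is 3 − 6.8 = -3.8 V < 0.7 V, so it is off. The assumption is consistent.

Only D1 conducts; I_R ≈ 0.83 mA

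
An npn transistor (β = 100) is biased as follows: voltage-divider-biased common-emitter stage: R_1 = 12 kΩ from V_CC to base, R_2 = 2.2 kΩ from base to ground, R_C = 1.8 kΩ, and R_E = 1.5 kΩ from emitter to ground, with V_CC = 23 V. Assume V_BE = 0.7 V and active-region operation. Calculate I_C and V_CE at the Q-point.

Thevenize the base divider: V_Th = V_CC·R_2/(R_1+R_2) = 23×2.2/14.2 = 3.56 V, R_Th = R_1‖R_2 = 1.86 kΩ.
Base-emitter loop: V_Th = I_B·R_Th + V_BE + (β+1)I_B·R_E, so I_B = (3.56 − 0.7) / (1.86 + 101×1.5) = 0.0187 mA.
I_C = β·I_B = 100×0.0187 = 1.87 mA, and I_E = (β+1)I_B = 1.89 mA.
V_CE = V_CC − I_C·R_C − I_E·R_E = 23 − 1.87×1.8 − 1.89×1.5 = 16.8 V.
V_CE = 16.8 V > 0.2 V confirms active-region operation.

I_C ≈ 1.9 mA, V_CE ≈ 17 V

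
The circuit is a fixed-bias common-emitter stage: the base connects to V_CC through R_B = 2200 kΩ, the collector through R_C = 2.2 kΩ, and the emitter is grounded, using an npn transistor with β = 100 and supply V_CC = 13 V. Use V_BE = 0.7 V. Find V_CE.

V_CE ≈ 12 V

Base loop: V_CC = I_B·R_B + V_BE, so I_B = (13 − 0.7)/2200 kΩ = 0.00559 mA.
In the active region I_C = β·I_B = 100 × 0.00559 = 0.559 mA.
Collector loop: V_CE = V_CC − I_C·R_C = 13 − 0.559×2.2 = 11.8 V.
Since V_CE = 11.8 V > V_CE(sat) ≈ 0.2 V, the transistor is in the active region as assumed.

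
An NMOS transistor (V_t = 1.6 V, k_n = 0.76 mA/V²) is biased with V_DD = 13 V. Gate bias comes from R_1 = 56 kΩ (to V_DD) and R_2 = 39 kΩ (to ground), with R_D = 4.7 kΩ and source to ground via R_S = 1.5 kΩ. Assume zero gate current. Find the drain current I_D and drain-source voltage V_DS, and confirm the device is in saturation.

I_D ≈ 1.3 mA, V_DS ≈ 5.1 V

V_G = V_DD·R_2/(R_1+R_2) = 13×39/95 = 5.34 V.
Assume saturation: I_D = (k_n/2)(V_GS − V_t)² with V_GS = V_G − I_D·R_S = 5.34 − 1.5·I_D.
Substituting gives 0.855·I_D² − 5.26·I_D + 5.31 = 0, with roots I_D = 1.27 or 4.88 mA.
The root I_D = 4.88 mA gives V_GS = -1.98 V ≤ V_t, so take I_D = 1.27 mA.
Then V_GS = 3.43 V and V_DS = V_DD − I_D(R_D+R_S) = 13 − 1.27×6.2 = 5.12 V.
Saturation requires V_DS ≥ V_GS − V_t = 1.83 V; 5.12 ≥ 1.83 ✓.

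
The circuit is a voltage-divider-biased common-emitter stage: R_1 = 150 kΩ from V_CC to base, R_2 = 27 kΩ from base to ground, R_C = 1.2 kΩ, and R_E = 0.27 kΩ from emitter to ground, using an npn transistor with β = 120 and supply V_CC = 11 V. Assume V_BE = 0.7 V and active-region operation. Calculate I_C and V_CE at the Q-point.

Thevenize the base divider: V_Th = V_CC·R_2/(R_1+R_2) = 11×27/177 = 1.68 V, R_Th = R_1‖R_2 = 22.9 kΩ.
Base-emitter loop: V_Th = I_B·R_Th + V_BE + (β+1)I_B·R_E, so I_B = (1.68 − 0.7) / (22.9 + 121×0.27) = 0.0176 mA.
I_C = β·I_B = 120×0.0176 = 2.11 mA, and I_E = (β+1)I_B = 2.13 mA.
V_CE = V_CC − I_C·R_C − I_E·R_E = 11 − 2.11×1.2 − 2.13×0.27 = 7.89 V.
V_CE = 7.89 V > 0.2 V confirms active-region operation.

I_C ≈ 2.1 mA, V_CE ≈ 7.9 V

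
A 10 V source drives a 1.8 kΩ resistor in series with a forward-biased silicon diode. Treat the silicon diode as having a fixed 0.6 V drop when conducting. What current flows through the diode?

I ≈ 5.2 mA

KVL around the loop: 10 = V_D + I·R = 0.6 + I × 1.8 kΩ.
So I = (10 − 0.6) / 1.8 kΩ = 9.4 / 1.8 = 5.22 mA.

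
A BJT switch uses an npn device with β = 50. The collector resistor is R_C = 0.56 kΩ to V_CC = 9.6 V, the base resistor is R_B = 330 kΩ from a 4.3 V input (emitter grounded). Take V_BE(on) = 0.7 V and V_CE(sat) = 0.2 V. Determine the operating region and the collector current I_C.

active; I_C ≈ 0.55 mA

Assume active. Base-emitter loop: I_B = (V_BB − V_BE)/R_B = (4.3 − 0.7)/330 = 0.0109 mA.
I_C = β·I_B = 50×0.0109 = 0.545 mA.
V_CE = V_CC − I_C·R_C = 9.6 − 0.545×0.56 = 9.29 V > V_CE(sat), so the active-region assumption holds.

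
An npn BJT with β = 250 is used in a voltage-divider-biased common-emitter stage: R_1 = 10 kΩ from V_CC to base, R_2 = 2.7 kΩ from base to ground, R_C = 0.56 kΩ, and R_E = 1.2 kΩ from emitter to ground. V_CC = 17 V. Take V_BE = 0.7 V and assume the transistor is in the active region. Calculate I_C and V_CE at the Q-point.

I_C ≈ 2.4 mA, V_CE ≈ 13 V

Thevenize the base divider: V_Th = V_CC·R_2/(R_1+R_2) = 17×2.7/12.7 = 3.61 V, R_Th = R_1‖R_2 = 2.13 kΩ.
Base-emitter loop: V_Th = I_B·R_Th + V_BE + (β+1)I_B·R_E, so I_B = (3.61 − 0.7) / (2.13 + 251×1.2) = 0.00961 mA.
I_C = β·I_B = 250×0.00961 = 2.4 mA, and I_E = (β+1)I_B = 2.41 mA.
V_CE = V_CC − I_C·R_C − I_E·R_E = 17 − 2.4×0.56 − 2.41×1.2 = 12.8 V.
V_CE = 12.8 V > 0.2 V confirms active-region operation.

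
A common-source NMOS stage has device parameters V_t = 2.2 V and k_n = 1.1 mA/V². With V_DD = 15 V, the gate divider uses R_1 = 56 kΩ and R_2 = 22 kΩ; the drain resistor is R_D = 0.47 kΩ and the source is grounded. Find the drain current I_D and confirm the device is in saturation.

V_G = V_DD·R_2/(R_1+R_2) = 15×22/78 = 4.23 V. With the source grounded, V_GS = V_G = 4.23 V.
Assume saturation: I_D = (k_n/2)(V_GS − V_t)² = (1.1/2)×(4.23 − 2.2)² = 0.55×2.03² = 2.27 mA.
V_DS = V_DD − I_D·R_D = 15 − 2.27×0.47 = 13.9 V.
Saturation requires V_DS ≥ V_GS − V_t = 2.03 V; 13.9 ≥ 2.03 ✓.

I_D ≈ 2.3 mA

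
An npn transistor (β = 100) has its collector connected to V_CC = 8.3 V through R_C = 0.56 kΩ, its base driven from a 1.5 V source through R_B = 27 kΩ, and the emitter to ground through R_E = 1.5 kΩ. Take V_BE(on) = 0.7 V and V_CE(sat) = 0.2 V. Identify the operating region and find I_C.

active; I_C ≈ 0.45 mA

Assume active. Base-emitter loop: I_B = (V_BB − V_BE)/(R_B + (β+1)R_E) = (1.5 − 0.7)/(27 + 101×1.5) = 0.00448 mA.
I_C = β·I_B = 100×0.00448 = 0.448 mA.
V_CE = V_CC − I_C·R_C − I_E·R_E = 8.3 − 0.448×0.56 − 0.453×1.5 = 7.37 V > V_CE(sat), so the active-region assumption holds.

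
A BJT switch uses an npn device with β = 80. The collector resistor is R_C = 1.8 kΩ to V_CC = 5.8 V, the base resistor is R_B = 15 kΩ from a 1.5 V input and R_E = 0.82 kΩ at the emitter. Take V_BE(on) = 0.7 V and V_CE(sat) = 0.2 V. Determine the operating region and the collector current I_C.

Assume active. Base-emitter loop: I_B = (V_BB − V_BE)/(R_B + (β+1)R_E) = (1.5 − 0.7)/(15 + 81×0.82) = 0.00983 mA.
I_C = β·I_B = 80×0.00983 = 0.786 mA.
V_CE = V_CC − I_C·R_C − I_E·R_E = 5.8 − 0.786×1.8 − 0.796×0.82 = 3.73 V > V_CE(sat), so the active-region assumption holds.

active; I_C ≈ 0.79 mA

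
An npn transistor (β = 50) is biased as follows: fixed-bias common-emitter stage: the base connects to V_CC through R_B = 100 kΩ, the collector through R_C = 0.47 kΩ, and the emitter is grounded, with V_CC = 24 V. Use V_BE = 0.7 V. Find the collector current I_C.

Base loop: V_CC = I_B·R_B + V_BE, so I_B = (24 − 0.7)/100 kΩ = 0.233 mA.
In the active region I_C = β·I_B = 50 × 0.233 = 11.7 mA.
Collector loop: V_CE = V_CC − I_C·R_C = 24 − 11.7×0.47 = 18.5 V.
Since V_CE = 18.5 V > V_CE(sat) ≈ 0.2 V, the transistor is in the active region as assumed.

I_C ≈ 12 mA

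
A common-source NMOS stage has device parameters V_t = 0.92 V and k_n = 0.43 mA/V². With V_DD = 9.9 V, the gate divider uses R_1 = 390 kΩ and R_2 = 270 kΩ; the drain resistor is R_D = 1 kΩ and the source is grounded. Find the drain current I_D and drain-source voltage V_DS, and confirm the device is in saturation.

V_G = V_DD·R_2/(R_1+R_2) = 9.9×270/660 = 4.05 V. With the source grounded, V_GS = V_G = 4.05 V.
Assume saturation: I_D = (k_n/2)(V_GS − V_t)² = (0.43/2)×(4.05 − 0.92)² = 0.215×3.13² = 2.11 mA.
V_DS = V_DD − I_D·R_D = 9.9 − 2.11×1 = 7.79 V.
Saturation requires V_DS ≥ V_GS − V_t = 3.13 V; 7.79 ≥ 3.13 ✓.

I_D ≈ 2.1 mA, V_DS ≈ 7.8 V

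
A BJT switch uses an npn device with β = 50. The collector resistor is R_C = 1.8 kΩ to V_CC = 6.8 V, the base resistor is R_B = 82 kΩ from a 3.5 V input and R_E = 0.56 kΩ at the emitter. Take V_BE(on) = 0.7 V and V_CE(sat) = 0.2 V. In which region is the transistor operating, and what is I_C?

active; I_C ≈ 1.3 mA

Assume active. Base-emitter loop: I_B = (V_BB − V_BE)/(R_B + (β+1)R_E) = (3.5 − 0.7)/(82 + 51×0.56) = 0.0253 mA.
I_C = β·I_B = 50×0.0253 = 1.27 mA.
V_CE = V_CC − I_C·R_C − I_E·R_E = 6.8 − 1.27×1.8 − 1.29×0.56 = 3.8 V > V_CE(sat), so the active-region assumption holds.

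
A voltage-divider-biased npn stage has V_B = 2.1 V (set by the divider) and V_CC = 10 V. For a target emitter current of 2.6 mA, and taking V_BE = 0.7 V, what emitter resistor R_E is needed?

V_E = V_B − V_BE = 2.1 − 0.7 = 1.4 V.
R_E = V_E / I_E = 1.4 / 2.6 = 0.538 kΩ.

R_E ≈ 0.54 kΩ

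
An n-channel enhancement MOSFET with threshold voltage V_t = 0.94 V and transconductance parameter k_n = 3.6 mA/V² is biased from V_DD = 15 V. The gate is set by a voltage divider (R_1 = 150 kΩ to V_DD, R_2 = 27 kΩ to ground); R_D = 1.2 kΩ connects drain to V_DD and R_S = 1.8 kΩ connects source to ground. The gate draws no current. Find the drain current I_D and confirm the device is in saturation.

V_G = V_DD·R_2/(R_1+R_2) = 15×27/177 = 2.29 V.
Assume saturation: I_D = (k_n/2)(V_GS − V_t)² with V_GS = V_G − I_D·R_S = 2.29 − 1.8·I_D.
Substituting gives 5.83·I_D² − 9.74·I_D + 3.27 = 0, with roots I_D = 0.466 or 1.2 mA.
The root I_D = 1.2 mA gives V_GS = 0.122 V ≤ V_t, so take I_D = 0.466 mA.
Then V_GS = 1.45 V and V_DS = V_DD − I_D(R_D+R_S) = 15 − 0.466×3 = 13.6 V.
Saturation requires V_DS ≥ V_GS − V_t = 0.509 V; 13.6 ≥ 0.509 ✓.

I_D ≈ 0.47 mA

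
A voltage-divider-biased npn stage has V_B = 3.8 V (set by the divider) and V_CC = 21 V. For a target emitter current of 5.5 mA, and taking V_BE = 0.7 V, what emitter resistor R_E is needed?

R_E ≈ 0.56 kΩ

V_E = V_B − V_BE = 3.8 − 0.7 = 3.1 V.
R_E = V_E / I_E = 3.1 / 5.5 = 0.564 kΩ.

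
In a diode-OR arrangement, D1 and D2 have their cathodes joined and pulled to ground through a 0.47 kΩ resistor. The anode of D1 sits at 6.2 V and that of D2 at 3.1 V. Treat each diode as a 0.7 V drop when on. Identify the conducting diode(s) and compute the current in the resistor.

Only D1 conducts; I_R ≈ 12 mA

Assume both conduct. Then node N would need to be at both 6.2−0.7 = 5.5 V and 3.1−0.7 = 2.4 V, which is impossible.
Assume only D1 conducts: V_N = 6.2 − 0.7 = 5.5 V, so I_R = 5.5/0.47 = 11.7 mA.
Check D2: its anode-to-cathode voltage is 3.1 − 5.5 = -2.4 V < 0.7 V, so it is off. The assumption is consistent.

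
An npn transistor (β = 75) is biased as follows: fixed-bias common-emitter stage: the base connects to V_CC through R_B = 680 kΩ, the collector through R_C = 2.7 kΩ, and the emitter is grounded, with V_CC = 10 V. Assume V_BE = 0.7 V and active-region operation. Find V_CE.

V_CE ≈ 7.2 V

Base loop: V_CC = I_B·R_B + V_BE, so I_B = (10 − 0.7)/680 kΩ = 0.0137 mA.
In the active region I_C = β·I_B = 75 × 0.0137 = 1.03 mA.
Collector loop: V_CE = V_CC − I_C·R_C = 10 − 1.03×2.7 = 7.23 V.
Since V_CE = 7.23 V > V_CE(sat) ≈ 0.2 V, the transistor is in the active region as assumed.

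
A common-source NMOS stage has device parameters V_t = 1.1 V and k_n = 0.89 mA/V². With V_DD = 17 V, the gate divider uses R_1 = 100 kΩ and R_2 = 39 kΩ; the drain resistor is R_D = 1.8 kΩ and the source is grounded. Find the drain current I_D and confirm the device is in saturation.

V_G = V_DD·R_2/(R_1+R_2) = 17×39/139 = 4.77 V. With the source grounded, V_GS = V_G = 4.77 V.
Assume saturation: I_D = (k_n/2)(V_GS − V_t)² = (0.89/2)×(4.77 − 1.1)² = 0.445×3.67² = 5.99 mA.
V_DS = V_DD − I_D·R_D = 17 − 5.99×1.8 = 6.21 V.
Saturation requires V_DS ≥ V_GS − V_t = 3.67 V; 6.21 ≥ 3.67 ✓.

I_D ≈ 6 mA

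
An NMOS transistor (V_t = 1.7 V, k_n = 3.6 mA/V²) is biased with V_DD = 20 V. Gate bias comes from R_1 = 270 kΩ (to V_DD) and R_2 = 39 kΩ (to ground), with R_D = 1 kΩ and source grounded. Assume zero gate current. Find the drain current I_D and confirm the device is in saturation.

V_G = V_DD·R_2/(R_1+R_2) = 20×39/309 = 2.52 V. With the source grounded, V_GS = V_G = 2.52 V.
Assume saturation: I_D = (k_n/2)(V_GS − V_t)² = (3.6/2)×(2.52 − 1.7)² = 1.8×0.824² = 1.22 mA.
V_DS = V_DD − I_D·R_D = 20 − 1.22×1 = 18.8 V.
Saturation requires V_DS ≥ V_GS − V_t = 0.824 V; 18.8 ≥ 0.824 ✓.

I_D ≈ 1.2 mA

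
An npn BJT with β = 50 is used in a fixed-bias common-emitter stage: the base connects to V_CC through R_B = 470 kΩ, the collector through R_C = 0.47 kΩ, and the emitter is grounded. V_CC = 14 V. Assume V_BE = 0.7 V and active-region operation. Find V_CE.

V_CE ≈ 13 V

Base loop: V_CC = I_B·R_B + V_BE, so I_B = (14 − 0.7)/470 kΩ = 0.0283 mA.
In the active region I_C = β·I_B = 50 × 0.0283 = 1.41 mA.
Collector loop: V_CE = V_CC − I_C·R_C = 14 − 1.41×0.47 = 13.3 V.
Since V_CE = 13.3 V > V_CE(sat) ≈ 0.2 V, the transistor is in the active region as assumed.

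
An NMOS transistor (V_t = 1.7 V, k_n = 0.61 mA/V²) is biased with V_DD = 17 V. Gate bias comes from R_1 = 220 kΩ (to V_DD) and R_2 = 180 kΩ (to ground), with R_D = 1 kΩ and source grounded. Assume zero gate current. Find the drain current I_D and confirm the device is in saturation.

V_G = V_DD·R_2/(R_1+R_2) = 17×180/400 = 7.65 V. With the source grounded, V_GS = V_G = 7.65 V.
Assume saturation: I_D = (k_n/2)(V_GS − V_t)² = (0.61/2)×(7.65 − 1.7)² = 0.305×5.95² = 10.8 mA.
V_DS = V_DD − I_D·R_D = 17 − 10.8×1 = 6.2 V.
Saturation requires V_DS ≥ V_GS − V_t = 5.95 V; 6.2 ≥ 5.95 ✓.

I_D ≈ 11 mA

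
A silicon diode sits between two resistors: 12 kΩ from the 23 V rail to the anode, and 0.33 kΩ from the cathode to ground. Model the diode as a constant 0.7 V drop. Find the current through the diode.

The two resistors are in series with the diode, so KVL gives 23 = I·12 + 0.7 + I·0.33.
I = (23 − 0.7) / (12 + 0.33) kΩ = 22.3 / 12.3 = 1.81 mA.

I ≈ 1.8 mA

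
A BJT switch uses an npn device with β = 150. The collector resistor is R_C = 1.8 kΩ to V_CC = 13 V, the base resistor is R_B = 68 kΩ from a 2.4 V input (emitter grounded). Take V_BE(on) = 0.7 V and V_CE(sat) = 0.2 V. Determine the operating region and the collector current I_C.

active; I_C ≈ 3.7 mA

Assume active. Base-emitter loop: I_B = (V_BB − V_BE)/R_B = (2.4 − 0.7)/68 = 0.025 mA.
I_C = β·I_B = 150×0.025 = 3.75 mA.
V_CE = V_CC − I_C·R_C = 13 − 3.75×1.8 = 6.25 V > V_CE(sat), so the active-region assumption holds.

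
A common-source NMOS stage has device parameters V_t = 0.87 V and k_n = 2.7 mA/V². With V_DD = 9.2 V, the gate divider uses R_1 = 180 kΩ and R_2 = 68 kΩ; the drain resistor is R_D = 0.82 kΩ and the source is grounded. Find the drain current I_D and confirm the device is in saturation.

I_D ≈ 3.7 mA

V_G = V_DD·R_2/(R_1+R_2) = 9.2×68/248 = 2.52 V. With the source grounded, V_GS = V_G = 2.52 V.
Assume saturation: I_D = (k_n/2)(V_GS − V_t)² = (2.7/2)×(2.52 − 0.87)² = 1.35×1.65² = 3.69 mA.
V_DS = V_DD − I_D·R_D = 9.2 − 3.69×0.82 = 6.18 V.
Saturation requires V_DS ≥ V_GS − V_t = 1.65 V; 6.18 ≥ 1.65 ✓.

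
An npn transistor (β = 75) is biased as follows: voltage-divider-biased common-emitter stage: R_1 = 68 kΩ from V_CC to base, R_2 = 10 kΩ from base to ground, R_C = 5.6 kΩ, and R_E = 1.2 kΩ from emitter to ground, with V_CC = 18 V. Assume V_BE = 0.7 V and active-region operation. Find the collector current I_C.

I_C ≈ 1.2 mA

Thevenize the base divider: V_Th = V_CC·R_2/(R_1+R_2) = 18×10/78 = 2.31 V, R_Th = R_1‖R_2 = 8.72 kΩ.
Base-emitter loop: V_Th = I_B·R_Th + V_BE + (β+1)I_B·R_E, so I_B = (2.31 − 0.7) / (8.72 + 76×1.2) = 0.0161 mA.
I_C = β·I_B = 75×0.0161 = 1.21 mA, and I_E = (β+1)I_B = 1.22 mA.
V_CE = V_CC − I_C·R_C − I_E·R_E = 18 − 1.21×5.6 − 1.22×1.2 = 9.77 V.
V_CE = 9.77 V > 0.2 V confirms active-region operation.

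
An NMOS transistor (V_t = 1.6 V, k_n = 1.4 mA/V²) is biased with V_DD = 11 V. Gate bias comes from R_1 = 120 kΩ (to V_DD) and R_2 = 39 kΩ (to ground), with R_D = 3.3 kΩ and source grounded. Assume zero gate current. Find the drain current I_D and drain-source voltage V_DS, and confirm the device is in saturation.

I_D ≈ 0.84 mA, V_DS ≈ 8.2 V

V_G = V_DD·R_2/(R_1+R_2) = 11×39/159 = 2.7 V. With the source grounded, V_GS = V_G = 2.7 V.
Assume saturation: I_D = (k_n/2)(V_GS − V_t)² = (1.4/2)×(2.7 − 1.6)² = 0.7×1.1² = 0.844 mA.
V_DS = V_DD − I_D·R_D = 11 − 0.844×3.3 = 8.21 V.
Saturation requires V_DS ≥ V_GS − V_t = 1.1 V; 8.21 ≥ 1.1 ✓.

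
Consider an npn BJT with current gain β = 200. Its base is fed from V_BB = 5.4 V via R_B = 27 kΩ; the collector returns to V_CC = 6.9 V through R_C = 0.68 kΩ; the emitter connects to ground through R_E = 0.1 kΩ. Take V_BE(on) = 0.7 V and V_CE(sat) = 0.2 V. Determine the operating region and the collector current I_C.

Assume active: I_B = (5.4 − 0.7)/(27 + 201×0.1) = 0.0998 mA, I_C = β·I_B = 20 mA.
Then V_CE = 6.9 − 20×0.68 − 20.1×0.1 = -8.68 V < 0.2 V — the active assumption fails.
Re-solve with V_CE = 0.2 V. KCL at the emitter: V_E/R_E = (V_BB−0.7−V_E)/R_B + (V_CC−0.2−V_E)/R_C, giving V_E = 0.871 V.
I_C = (V_CC − 0.2 − V_E)/R_C = (6.7 − 0.871)/0.68 = 8.57 mA.
Check: I_B = (4.7 − 0.871)/27 = 0.142 mA, and β·I_B = 28.4 mA > I_C, confirming saturation.

saturation; I_C ≈ 8.6 mA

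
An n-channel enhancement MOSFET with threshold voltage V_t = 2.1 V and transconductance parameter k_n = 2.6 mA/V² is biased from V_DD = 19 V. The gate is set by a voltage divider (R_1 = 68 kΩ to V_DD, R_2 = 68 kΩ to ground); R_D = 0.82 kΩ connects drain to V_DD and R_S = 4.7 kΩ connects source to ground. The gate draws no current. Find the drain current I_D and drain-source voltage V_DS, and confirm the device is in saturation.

I_D ≈ 1.4 mA, V_DS ≈ 12 V

V_G = V_DD·R_2/(R_1+R_2) = 19×68/136 = 9.5 V.
Assume saturation: I_D = (k_n/2)(V_GS − V_t)² with V_GS = V_G − I_D·R_S = 9.5 − 4.7·I_D.
Substituting gives 28.7·I_D² − 91.4·I_D + 71.2 = 0, with roots I_D = 1.36 or 1.83 mA.
The root I_D = 1.83 mA gives V_GS = 0.915 V ≤ V_t, so take I_D = 1.36 mA.
Then V_GS = 3.12 V and V_DS = V_DD − I_D(R_D+R_S) = 19 − 1.36×5.52 = 11.5 V.
Saturation requires V_DS ≥ V_GS − V_t = 1.02 V; 11.5 ≥ 1.02 ✓.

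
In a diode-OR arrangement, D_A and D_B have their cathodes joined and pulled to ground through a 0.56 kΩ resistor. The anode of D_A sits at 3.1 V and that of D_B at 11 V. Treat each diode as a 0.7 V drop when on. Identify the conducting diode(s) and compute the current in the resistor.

Assume both conduct. Then node N would need to be at both 3.1−0.7 = 2.4 V and 11−0.7 = 10.3 V, which is impossible.
Assume only D_B conducts: V_N = 11 − 0.7 = 10.3 V, so I_R = 10.3/0.56 = 18.4 mA.
Check D_A: its anode-to-cathode voltage is 3.1 − 10.3 = -7.2 V < 0.7 V, so it is off. The assumption is consistent.

Only D_B conducts; I_R ≈ 18 mA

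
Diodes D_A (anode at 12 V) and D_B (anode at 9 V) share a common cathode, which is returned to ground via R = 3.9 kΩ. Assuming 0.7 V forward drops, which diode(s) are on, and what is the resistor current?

Assume both conduct. Then node N would need to be at both 12−0.7 = 11.3 V and 9−0.7 = 8.3 V, which is impossible.
Assume only D_A conducts: V_N = 12 − 0.7 = 11.3 V, so I_R = 11.3/3.9 = 2.9 mA.
Check D_B: its anode-to-cathode voltage is 9 − 11.3 = -2.3 V < 0.7 V, so it is off. The assumption is consistent.

Only D_A conducts; I_R ≈ 2.9 mA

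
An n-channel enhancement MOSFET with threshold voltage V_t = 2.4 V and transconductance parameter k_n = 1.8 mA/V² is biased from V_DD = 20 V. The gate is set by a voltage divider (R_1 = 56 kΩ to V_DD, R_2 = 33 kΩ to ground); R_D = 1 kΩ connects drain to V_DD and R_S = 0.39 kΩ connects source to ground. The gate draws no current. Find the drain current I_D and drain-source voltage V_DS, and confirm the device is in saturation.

I_D ≈ 6.2 mA, V_DS ≈ 11 V

V_G = V_DD·R_2/(R_1+R_2) = 20×33/89 = 7.42 V.
Assume saturation: I_D = (k_n/2)(V_GS − V_t)² with V_GS = V_G − I_D·R_S = 7.42 − 0.39·I_D.
Substituting gives 0.137·I_D² − 4.52·I_D + 22.6 = 0, with roots I_D = 6.16 or 26.9 mA.
The root I_D = 26.9 mA gives V_GS = -3.06 V ≤ V_t, so take I_D = 6.16 mA.
Then V_GS = 5.02 V and V_DS = V_DD − I_D(R_D+R_S) = 20 − 6.16×1.39 = 11.4 V.
Saturation requires V_DS ≥ V_GS − V_t = 2.62 V; 11.4 ≥ 2.62 ✓.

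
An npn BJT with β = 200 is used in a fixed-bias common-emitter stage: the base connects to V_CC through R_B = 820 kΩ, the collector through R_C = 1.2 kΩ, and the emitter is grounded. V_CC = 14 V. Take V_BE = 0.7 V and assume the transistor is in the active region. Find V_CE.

V_CE ≈ 10 V

Base loop: V_CC = I_B·R_B + V_BE, so I_B = (14 − 0.7)/820 kΩ = 0.0162 mA.
In the active region I_C = β·I_B = 200 × 0.0162 = 3.24 mA.
Collector loop: V_CE = V_CC − I_C·R_C = 14 − 3.24×1.2 = 10.1 V.
Since V_CE = 10.1 V > V_CE(sat) ≈ 0.2 V, the transistor is in the active region as assumed.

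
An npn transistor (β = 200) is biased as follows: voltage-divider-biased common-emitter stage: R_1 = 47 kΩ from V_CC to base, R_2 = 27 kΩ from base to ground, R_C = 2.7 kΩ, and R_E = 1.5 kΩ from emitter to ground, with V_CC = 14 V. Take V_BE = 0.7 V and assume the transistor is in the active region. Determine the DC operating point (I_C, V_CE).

Thevenize the base divider: V_Th = V_CC·R_2/(R_1+R_2) = 14×27/74 = 5.11 V, R_Th = R_1‖R_2 = 17.1 kΩ.
Base-emitter loop: V_Th = I_B·R_Th + V_BE + (β+1)I_B·R_E, so I_B = (5.11 − 0.7) / (17.1 + 201×1.5) = 0.0138 mA.
I_C = β·I_B = 200×0.0138 = 2.77 mA, and I_E = (β+1)I_B = 2.78 mA.
V_CE = V_CC − I_C·R_C − I_E·R_E = 14 − 2.77×2.7 − 2.78×1.5 = 2.36 V.
V_CE = 2.36 V > 0.2 V confirms active-region operation.

I_C ≈ 2.8 mA, V_CE ≈ 2.4 V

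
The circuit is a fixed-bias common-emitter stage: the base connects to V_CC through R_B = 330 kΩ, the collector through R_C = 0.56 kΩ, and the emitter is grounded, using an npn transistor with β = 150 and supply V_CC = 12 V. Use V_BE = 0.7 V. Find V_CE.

V_CE ≈ 9.1 V

Base loop: V_CC = I_B·R_B + V_BE, so I_B = (12 − 0.7)/330 kΩ = 0.0342 mA.
In the active region I_C = β·I_B = 150 × 0.0342 = 5.14 mA.
Collector loop: V_CE = V_CC − I_C·R_C = 12 − 5.14×0.56 = 9.12 V.
Since V_CE = 9.12 V > V_CE(sat) ≈ 0.2 V, the transistor is in the active region as assumed.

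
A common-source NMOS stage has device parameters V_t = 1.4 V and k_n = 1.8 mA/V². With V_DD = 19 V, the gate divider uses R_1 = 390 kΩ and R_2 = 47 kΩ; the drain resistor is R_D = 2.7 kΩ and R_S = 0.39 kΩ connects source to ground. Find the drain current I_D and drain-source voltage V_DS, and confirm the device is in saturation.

I_D ≈ 0.26 mA, V_DS ≈ 18 V

V_G = V_DD·R_2/(R_1+R_2) = 19×47/437 = 2.04 V.
Assume saturation: I_D = (k_n/2)(V_GS − V_t)² with V_GS = V_G − I_D·R_S = 2.04 − 0.39·I_D.
Substituting gives 0.137·I_D² − 1.45·I_D + 0.373 = 0, with roots I_D = 0.263 or 10.3 mA.
The root I_D = 10.3 mA gives V_GS = -1.99 V ≤ V_t, so take I_D = 0.263 mA.
Then V_GS = 1.94 V and V_DS = V_DD − I_D(R_D+R_S) = 19 − 0.263×3.09 = 18.2 V.
Saturation requires V_DS ≥ V_GS − V_t = 0.541 V; 18.2 ≥ 0.541 ✓.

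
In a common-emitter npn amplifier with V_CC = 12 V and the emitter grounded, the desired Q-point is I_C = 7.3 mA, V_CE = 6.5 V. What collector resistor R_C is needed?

R_C ≈ 0.75 kΩ

Collector loop: V_CC = I_C·R_C + V_CE.
R_C = (V_CC − V_CE)/I_C = (12 − 6.5)/7.3 = 0.753 kΩ.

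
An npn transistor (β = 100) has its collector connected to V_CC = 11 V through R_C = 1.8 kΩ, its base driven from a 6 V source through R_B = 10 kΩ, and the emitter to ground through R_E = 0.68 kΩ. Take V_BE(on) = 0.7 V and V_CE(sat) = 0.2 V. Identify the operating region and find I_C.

saturation; I_C ≈ 4.3 mA

Assume active: I_B = (6 − 0.7)/(10 + 101×0.68) = 0.0674 mA, I_C = β·I_B = 6.74 mA.
Then V_CE = 11 − 6.74×1.8 − 6.8×0.68 = -5.75 V < 0.2 V — the active assumption fails.
Re-solve with V_CE = 0.2 V. KCL at the emitter: V_E/R_E = (V_BB−0.7−V_E)/R_B + (V_CC−0.2−V_E)/R_C, giving V_E = 3.07 V.
I_C = (V_CC − 0.2 − V_E)/R_C = (10.8 − 3.07)/1.8 = 4.29 mA.
Check: I_B = (5.3 − 3.07)/10 = 0.223 mA, and β·I_B = 22.3 mA > I_C, confirming saturation.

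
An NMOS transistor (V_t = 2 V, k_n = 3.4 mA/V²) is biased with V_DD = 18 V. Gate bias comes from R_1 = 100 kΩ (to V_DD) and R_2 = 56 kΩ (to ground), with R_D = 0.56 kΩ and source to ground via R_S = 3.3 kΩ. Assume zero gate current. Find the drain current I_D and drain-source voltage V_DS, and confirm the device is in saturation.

V_G = V_DD·R_2/(R_1+R_2) = 18×56/156 = 6.46 V.
Assume saturation: I_D = (k_n/2)(V_GS − V_t)² with V_GS = V_G − I_D·R_S = 6.46 − 3.3·I_D.
Substituting gives 18.5·I_D² − 51.1·I_D + 33.8 = 0, with roots I_D = 1.11 or 1.65 mA.
The root I_D = 1.65 mA gives V_GS = 1.01 V ≤ V_t, so take I_D = 1.11 mA.
Then V_GS = 2.81 V and V_DS = V_DD − I_D(R_D+R_S) = 18 − 1.11×3.86 = 13.7 V.
Saturation requires V_DS ≥ V_GS − V_t = 0.807 V; 13.7 ≥ 0.807 ✓.

I_D ≈ 1.1 mA, V_DS ≈ 14 V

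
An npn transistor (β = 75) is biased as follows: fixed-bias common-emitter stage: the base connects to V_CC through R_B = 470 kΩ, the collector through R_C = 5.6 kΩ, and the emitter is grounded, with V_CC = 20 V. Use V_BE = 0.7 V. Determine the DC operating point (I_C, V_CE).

Base loop: V_CC = I_B·R_B + V_BE, so I_B = (20 − 0.7)/470 kΩ = 0.0411 mA.
In the active region I_C = β·I_B = 75 × 0.0411 = 3.08 mA.
Collector loop: V_CE = V_CC − I_C·R_C = 20 − 3.08×5.6 = 2.75 V.
Since V_CE = 2.75 V > V_CE(sat) ≈ 0.2 V, the transistor is in the active region as assumed.

I_C ≈ 3.1 mA, V_CE ≈ 2.8 V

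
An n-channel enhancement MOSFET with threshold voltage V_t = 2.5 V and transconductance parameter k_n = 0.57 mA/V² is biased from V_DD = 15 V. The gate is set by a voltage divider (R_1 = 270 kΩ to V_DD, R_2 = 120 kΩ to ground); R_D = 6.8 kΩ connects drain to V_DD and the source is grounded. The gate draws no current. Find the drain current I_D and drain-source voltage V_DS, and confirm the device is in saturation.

V_G = V_DD·R_2/(R_1+R_2) = 15×120/390 = 4.62 V. With the source grounded, V_GS = V_G = 4.62 V.
Assume saturation: I_D = (k_n/2)(V_GS − V_t)² = (0.57/2)×(4.62 − 2.5)² = 0.285×2.12² = 1.28 mA.
V_DS = V_DD − I_D·R_D = 15 − 1.28×6.8 = 6.33 V.
Saturation requires V_DS ≥ V_GS − V_t = 2.12 V; 6.33 ≥ 2.12 ✓.

I_D ≈ 1.3 mA, V_DS ≈ 6.3 V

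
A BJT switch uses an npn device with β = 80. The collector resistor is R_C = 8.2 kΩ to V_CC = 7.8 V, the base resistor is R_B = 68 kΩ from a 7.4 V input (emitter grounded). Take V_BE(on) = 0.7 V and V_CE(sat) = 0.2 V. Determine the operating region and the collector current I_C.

Assume active: I_B = (7.4 − 0.7)/68 = 0.0985 mA, giving I_C = β·I_B = 7.88 mA.
But then V_CE = 7.8 − 7.88×8.2 = -56.8 V < V_CE(sat) = 0.2 V — impossible in the active region.
So the transistor is saturated. With V_CE = 0.2 V, I_C = (V_CC − 0.2)/R_C = 7.6/8.2 = 0.927 mA.
Check: β·I_B = 7.88 mA > I_C = 0.927 mA, confirming saturation.

saturation; I_C ≈ 0.93 mA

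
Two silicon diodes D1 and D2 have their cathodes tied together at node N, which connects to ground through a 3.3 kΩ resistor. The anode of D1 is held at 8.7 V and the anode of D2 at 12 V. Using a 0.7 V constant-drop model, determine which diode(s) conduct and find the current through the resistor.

Only D2 conducts; I_R ≈ 3.4 mA

Assume both conduct. Then node N would need to be at both 8.7−0.7 = 8 V and 12−0.7 = 11.3 V, which is impossible.
Assume only D2 conducts: V_N = 12 − 0.7 = 11.3 V, so I_R = 11.3/3.3 = 3.42 mA.
Check D1: its anode-to-cathode voltage is 8.7 − 11.3 = -2.6 V < 0.7 V, so it is off. The assumption is consistent.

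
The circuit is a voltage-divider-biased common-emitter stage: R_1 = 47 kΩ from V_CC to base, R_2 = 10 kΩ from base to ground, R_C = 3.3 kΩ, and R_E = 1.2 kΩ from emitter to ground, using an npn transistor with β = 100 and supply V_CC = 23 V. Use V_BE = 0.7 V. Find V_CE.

V_CE ≈ 11 V

Thevenize the base divider: V_Th = V_CC·R_2/(R_1+R_2) = 23×10/57 = 4.04 V, R_Th = R_1‖R_2 = 8.25 kΩ.
Base-emitter loop: V_Th = I_B·R_Th + V_BE + (β+1)I_B·R_E, so I_B = (4.04 − 0.7) / (8.25 + 101×1.2) = 0.0258 mA.
I_C = β·I_B = 100×0.0258 = 2.58 mA, and I_E = (β+1)I_B = 2.6 mA.
V_CE = V_CC − I_C·R_C − I_E·R_E = 23 − 2.58×3.3 − 2.6×1.2 = 11.4 V.
V_CE = 11.4 V > 0.2 V confirms active-region operation.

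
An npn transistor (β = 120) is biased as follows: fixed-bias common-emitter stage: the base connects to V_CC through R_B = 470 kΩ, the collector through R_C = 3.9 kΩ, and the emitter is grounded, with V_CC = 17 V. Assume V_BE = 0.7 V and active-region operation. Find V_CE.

V_CE ≈ 0.77 V

Base loop: V_CC = I_B·R_B + V_BE, so I_B = (17 − 0.7)/470 kΩ = 0.0347 mA.
In the active region I_C = β·I_B = 120 × 0.0347 = 4.16 mA.
Collector loop: V_CE = V_CC − I_C·R_C = 17 − 4.16×3.9 = 0.769 V.
Since V_CE = 0.769 V > V_CE(sat) ≈ 0.2 V, the transistor is in the active region as assumed.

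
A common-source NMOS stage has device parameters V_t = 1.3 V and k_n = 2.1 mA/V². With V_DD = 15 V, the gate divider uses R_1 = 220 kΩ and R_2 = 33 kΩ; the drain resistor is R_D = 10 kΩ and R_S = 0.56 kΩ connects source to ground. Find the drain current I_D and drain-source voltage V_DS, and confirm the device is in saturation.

I_D ≈ 0.27 mA, V_DS ≈ 12 V

V_G = V_DD·R_2/(R_1+R_2) = 15×33/253 = 1.96 V.
Assume saturation: I_D = (k_n/2)(V_GS − V_t)² with V_GS = V_G − I_D·R_S = 1.96 − 0.56·I_D.
Substituting gives 0.329·I_D² − 1.77·I_D + 0.453 = 0, with roots I_D = 0.269 or 5.11 mA.
The root I_D = 5.11 mA gives V_GS = -0.907 V ≤ V_t, so take I_D = 0.269 mA.
Then V_GS = 1.81 V and V_DS = V_DD − I_D(R_D+R_S) = 15 − 0.269×10.6 = 12.2 V.
Saturation requires V_DS ≥ V_GS − V_t = 0.506 V; 12.2 ≥ 0.506 ✓.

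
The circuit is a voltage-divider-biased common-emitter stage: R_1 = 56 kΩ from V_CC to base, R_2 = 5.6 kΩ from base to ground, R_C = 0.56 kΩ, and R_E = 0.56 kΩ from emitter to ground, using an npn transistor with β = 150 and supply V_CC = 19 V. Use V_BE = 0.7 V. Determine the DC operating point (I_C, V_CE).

I_C ≈ 1.7 mA, V_CE ≈ 17 V

Thevenize the base divider: V_Th = V_CC·R_2/(R_1+R_2) = 19×5.6/61.6 = 1.73 V, R_Th = R_1‖R_2 = 5.09 kΩ.
Base-emitter loop: V_Th = I_B·R_Th + V_BE + (β+1)I_B·R_E, so I_B = (1.73 − 0.7) / (5.09 + 151×0.56) = 0.0115 mA.
I_C = β·I_B = 150×0.0115 = 1.72 mA, and I_E = (β+1)I_B = 1.73 mA.
V_CE = V_CC − I_C·R_C − I_E·R_E = 19 − 1.72×0.56 − 1.73×0.56 = 17.1 V.
V_CE = 17.1 V > 0.2 V confirms active-region operation.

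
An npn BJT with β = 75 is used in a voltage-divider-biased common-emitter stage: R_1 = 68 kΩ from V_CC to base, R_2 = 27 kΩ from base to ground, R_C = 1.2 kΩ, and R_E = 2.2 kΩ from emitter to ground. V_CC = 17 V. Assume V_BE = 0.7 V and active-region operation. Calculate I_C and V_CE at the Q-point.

I_C ≈ 1.7 mA, V_CE ≈ 11 V

Thevenize the base divider: V_Th = V_CC·R_2/(R_1+R_2) = 17×27/95 = 4.83 V, R_Th = R_1‖R_2 = 19.3 kΩ.
Base-emitter loop: V_Th = I_B·R_Th + V_BE + (β+1)I_B·R_E, so I_B = (4.83 − 0.7) / (19.3 + 76×2.2) = 0.0222 mA.
I_C = β·I_B = 75×0.0222 = 1.66 mA, and I_E = (β+1)I_B = 1.68 mA.
V_CE = V_CC − I_C·R_C − I_E·R_E = 17 − 1.66×1.2 − 1.68×2.2 = 11.3 V.
V_CE = 11.3 V > 0.2 V confirms active-region operation.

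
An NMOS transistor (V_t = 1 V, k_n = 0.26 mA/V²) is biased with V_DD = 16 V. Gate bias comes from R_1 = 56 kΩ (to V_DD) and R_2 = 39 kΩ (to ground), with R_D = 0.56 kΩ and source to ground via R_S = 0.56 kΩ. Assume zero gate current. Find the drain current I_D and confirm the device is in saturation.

V_G = V_DD·R_2/(R_1+R_2) = 16×39/95 = 6.57 V.
Assume saturation: I_D = (k_n/2)(V_GS − V_t)² with V_GS = V_G − I_D·R_S = 6.57 − 0.56·I_D.
Substituting gives 0.0408·I_D² − 1.81·I_D + 4.03 = 0, with roots I_D = 2.35 or 42.1 mA.
The root I_D = 42.1 mA gives V_GS = -17 V ≤ V_t, so take I_D = 2.35 mA.
Then V_GS = 5.25 V and V_DS = V_DD − I_D(R_D+R_S) = 16 − 2.35×1.12 = 13.4 V.
Saturation requires V_DS ≥ V_GS − V_t = 4.25 V; 13.4 ≥ 4.25 ✓.

I_D ≈ 2.4 mA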